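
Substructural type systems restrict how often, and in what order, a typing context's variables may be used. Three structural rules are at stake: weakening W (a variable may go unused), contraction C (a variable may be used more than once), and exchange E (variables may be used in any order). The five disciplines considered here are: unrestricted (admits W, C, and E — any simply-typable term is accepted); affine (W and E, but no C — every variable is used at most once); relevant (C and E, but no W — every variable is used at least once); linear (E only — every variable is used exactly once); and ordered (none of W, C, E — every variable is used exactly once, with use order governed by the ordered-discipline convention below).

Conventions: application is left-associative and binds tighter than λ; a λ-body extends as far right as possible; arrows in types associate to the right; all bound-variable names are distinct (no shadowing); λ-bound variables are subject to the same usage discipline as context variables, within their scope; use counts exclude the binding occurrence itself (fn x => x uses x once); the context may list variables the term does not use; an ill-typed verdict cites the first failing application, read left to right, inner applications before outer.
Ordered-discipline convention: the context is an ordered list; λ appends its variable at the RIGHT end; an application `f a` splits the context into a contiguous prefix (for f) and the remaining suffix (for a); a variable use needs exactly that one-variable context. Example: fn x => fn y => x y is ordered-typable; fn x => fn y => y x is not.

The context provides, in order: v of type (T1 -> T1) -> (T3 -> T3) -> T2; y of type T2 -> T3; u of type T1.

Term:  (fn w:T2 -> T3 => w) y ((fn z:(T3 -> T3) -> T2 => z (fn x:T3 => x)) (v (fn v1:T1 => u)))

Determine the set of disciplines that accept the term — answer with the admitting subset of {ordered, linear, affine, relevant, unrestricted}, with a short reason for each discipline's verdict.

admitted in: affine, unrestricted
counts: v ×1, y ×1, u ×1, w [bound] ×1, z [bound] ×1, x [bound] ×1, v1 [bound] ×0
uses in reading order: w, y, z, x, v, u
typing: well-typed at T3
ordered: ✗, unused: v1 — weakening required
linear: ✗, unused: v1 — weakening required
affine: ✓, at most one use each (v, y, u, w, z, x, v1)
relevant: ✗, unused: v1 — weakening required
unrestricted: ✓, type-checks (T3) and nothing is barred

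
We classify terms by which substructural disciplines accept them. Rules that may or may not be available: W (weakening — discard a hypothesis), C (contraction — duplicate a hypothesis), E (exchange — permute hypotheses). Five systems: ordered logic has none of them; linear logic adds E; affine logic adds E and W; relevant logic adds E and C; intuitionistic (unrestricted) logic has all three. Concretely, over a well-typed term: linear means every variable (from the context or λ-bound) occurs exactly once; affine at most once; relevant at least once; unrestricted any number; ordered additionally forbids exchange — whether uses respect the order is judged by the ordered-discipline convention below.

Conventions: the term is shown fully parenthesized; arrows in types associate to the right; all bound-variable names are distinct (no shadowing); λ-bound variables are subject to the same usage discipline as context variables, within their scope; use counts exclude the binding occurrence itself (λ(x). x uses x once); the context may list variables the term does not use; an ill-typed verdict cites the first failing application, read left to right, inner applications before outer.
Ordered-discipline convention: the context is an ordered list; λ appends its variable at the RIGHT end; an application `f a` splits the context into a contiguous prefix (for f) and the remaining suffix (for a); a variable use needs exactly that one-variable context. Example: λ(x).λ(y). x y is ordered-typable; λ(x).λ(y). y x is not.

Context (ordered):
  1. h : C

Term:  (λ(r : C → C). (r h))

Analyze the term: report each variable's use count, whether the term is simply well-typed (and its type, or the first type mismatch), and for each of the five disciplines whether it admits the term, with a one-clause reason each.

usage: h ×1; r (bound) ×1
order of uses: r, h
typing: ✓ — (C → C) → C
ordered ✗ (no ordered split (uses run r, h))
linear ✓ (h, r: one use apiece)
affine ✓ (h, r: no repeats, contraction unneeded)
relevant ✓ (none of h, r goes unused)
unrestricted ✓ (type-checks ((C → C) → C) and nothing is barred)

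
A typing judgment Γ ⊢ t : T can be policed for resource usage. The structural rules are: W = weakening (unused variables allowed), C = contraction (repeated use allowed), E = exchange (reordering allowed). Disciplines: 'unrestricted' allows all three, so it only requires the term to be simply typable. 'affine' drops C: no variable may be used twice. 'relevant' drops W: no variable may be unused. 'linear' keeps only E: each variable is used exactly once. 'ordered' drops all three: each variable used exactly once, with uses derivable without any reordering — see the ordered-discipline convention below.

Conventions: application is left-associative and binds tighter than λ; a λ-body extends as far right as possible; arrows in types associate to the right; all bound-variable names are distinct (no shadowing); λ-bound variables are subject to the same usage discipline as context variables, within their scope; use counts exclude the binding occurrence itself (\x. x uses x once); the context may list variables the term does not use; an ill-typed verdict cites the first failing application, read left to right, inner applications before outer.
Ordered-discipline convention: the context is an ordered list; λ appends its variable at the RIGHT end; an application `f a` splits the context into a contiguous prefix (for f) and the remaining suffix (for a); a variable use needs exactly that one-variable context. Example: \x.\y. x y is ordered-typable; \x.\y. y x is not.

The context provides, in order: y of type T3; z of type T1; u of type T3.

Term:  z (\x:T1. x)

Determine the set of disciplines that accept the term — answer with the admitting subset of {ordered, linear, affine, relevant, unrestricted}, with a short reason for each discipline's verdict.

admitting disciplines: none
use counts: y ×0, z ×1, u ×0, x [bound] ×1
use order (left to right): z, x
typing: ill-typed: non-function type T1 applied to an argument
ordered ✗ (the type mismatch rejects it)
linear ✗ (not simply typable)
affine ✗ (fails simple typing)
relevant ✗ (a type mismatch blocks all five)
unrestricted ✗ (the type mismatch rejects it)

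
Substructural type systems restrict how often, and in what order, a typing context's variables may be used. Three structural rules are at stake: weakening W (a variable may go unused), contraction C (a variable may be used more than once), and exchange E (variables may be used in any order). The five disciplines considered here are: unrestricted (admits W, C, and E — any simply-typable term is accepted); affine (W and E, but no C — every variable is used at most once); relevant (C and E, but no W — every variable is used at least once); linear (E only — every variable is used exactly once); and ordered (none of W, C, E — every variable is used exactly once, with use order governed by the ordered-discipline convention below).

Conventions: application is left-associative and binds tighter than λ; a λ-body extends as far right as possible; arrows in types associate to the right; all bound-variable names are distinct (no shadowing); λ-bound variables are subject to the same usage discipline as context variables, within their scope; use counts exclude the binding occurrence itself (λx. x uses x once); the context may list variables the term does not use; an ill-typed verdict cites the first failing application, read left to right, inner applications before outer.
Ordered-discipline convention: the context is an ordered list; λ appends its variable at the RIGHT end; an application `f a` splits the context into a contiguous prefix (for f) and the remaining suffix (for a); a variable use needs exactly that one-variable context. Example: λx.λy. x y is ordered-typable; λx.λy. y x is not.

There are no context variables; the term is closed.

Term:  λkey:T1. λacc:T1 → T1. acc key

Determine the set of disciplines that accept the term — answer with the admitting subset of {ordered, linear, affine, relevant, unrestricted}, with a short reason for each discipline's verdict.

admitted in: linear, affine, relevant, unrestricted
variable uses: key (λ-bound): 1, acc (λ-bound): 1
order of uses: acc, key
typing: ✓ — T1 → (T1 → T1) → T1
ordered ✗ (no ordered split (uses run acc, key))
linear ✓ (exactly-once usage across key, acc)
affine ✓ (none of key, acc used more than once)
relevant ✓ (none of key, acc goes unused)
unrestricted ✓ (type-checks (T1 → (T1 → T1) → T1) and nothing is barred)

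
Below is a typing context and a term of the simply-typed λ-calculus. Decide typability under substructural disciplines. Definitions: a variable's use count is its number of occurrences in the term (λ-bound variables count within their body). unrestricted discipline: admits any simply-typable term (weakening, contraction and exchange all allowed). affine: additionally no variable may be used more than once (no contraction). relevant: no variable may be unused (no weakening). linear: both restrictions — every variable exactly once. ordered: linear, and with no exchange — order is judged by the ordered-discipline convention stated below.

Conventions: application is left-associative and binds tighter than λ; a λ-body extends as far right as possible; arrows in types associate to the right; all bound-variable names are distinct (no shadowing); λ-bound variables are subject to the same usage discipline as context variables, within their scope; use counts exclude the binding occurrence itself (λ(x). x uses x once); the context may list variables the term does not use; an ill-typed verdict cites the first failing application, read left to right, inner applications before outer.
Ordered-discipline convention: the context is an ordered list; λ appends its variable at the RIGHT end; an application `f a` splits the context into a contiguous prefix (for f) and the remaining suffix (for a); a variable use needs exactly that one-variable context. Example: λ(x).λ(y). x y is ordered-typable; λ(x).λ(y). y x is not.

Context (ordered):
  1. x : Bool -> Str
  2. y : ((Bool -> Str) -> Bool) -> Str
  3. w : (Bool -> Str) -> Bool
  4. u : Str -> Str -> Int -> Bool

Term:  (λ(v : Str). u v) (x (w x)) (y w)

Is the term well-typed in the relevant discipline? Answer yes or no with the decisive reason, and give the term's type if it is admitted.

yes — at least one use each (x, y, w, u, v); term : Int -> Bool
usage: x: 2, y: 1, w: 2, u: 1, v [bound]: 1
order of uses: u, v, x, w, x, y, w
typing: ✓ — Int -> Bool
per-discipline verdicts: ordered ✗, linear ✗, affine ✗, relevant ✓, unrestricted ✓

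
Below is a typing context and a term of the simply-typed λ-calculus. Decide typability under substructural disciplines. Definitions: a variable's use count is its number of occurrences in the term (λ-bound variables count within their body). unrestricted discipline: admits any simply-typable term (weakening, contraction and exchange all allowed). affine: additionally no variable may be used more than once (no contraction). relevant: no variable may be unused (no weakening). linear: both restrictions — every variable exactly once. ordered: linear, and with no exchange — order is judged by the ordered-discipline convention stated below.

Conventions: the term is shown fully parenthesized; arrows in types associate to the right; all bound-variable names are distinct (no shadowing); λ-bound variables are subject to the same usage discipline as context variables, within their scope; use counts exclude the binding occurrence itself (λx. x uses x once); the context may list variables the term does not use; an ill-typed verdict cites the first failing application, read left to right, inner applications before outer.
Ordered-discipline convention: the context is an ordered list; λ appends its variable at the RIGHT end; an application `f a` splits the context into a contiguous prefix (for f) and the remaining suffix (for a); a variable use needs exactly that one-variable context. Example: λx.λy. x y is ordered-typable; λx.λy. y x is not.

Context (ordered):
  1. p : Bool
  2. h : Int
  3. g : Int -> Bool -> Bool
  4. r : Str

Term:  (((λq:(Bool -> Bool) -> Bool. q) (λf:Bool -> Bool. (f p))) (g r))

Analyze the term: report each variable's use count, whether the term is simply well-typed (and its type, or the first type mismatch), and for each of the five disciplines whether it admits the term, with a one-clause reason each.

usage: p: 1×, h: 0×, g: 1×, r: 1×, q [bound]: 1×, f [bound]: 1×
use order (left to right): q, f, p, g, r
typing: ill-typed: a function awaiting Int gets Str
ordered: ✗, not simply typable
linear: ✗, fails simple typing
affine: ✗, a type mismatch blocks all five
relevant: ✗, the type mismatch rejects it
unrestricted: ✗, not simply typable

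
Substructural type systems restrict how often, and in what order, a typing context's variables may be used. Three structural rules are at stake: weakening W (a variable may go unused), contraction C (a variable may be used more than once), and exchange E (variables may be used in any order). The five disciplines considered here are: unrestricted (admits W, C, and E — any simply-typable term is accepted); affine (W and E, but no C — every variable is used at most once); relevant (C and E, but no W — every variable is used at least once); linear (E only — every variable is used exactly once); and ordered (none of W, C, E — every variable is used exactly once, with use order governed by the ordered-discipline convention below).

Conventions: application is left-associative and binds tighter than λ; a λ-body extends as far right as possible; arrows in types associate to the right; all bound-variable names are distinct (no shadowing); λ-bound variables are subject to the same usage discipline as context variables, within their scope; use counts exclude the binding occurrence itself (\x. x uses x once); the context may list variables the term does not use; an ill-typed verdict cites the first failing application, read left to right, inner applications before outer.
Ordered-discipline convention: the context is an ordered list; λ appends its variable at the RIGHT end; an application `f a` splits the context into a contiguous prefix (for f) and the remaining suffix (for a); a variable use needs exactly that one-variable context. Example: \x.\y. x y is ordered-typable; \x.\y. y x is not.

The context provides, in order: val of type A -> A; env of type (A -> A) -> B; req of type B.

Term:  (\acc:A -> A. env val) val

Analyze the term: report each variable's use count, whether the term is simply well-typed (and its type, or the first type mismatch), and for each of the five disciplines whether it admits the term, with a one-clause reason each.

use counts: val: 2×, env: 1×, req: 0×, acc [bound]: 0×
order of uses: env, val, val
typing: well-typed — term : B
ordered: ✗ — needs contraction — val ×2; req, acc never used (weakening)
linear: ✗ — needs contraction — val ×2; req, acc never used (weakening)
affine: ✗ — needs contraction — val ×2
relevant: ✗ — req, acc never used (weakening)
unrestricted: ✓ — typability at B is all that's needed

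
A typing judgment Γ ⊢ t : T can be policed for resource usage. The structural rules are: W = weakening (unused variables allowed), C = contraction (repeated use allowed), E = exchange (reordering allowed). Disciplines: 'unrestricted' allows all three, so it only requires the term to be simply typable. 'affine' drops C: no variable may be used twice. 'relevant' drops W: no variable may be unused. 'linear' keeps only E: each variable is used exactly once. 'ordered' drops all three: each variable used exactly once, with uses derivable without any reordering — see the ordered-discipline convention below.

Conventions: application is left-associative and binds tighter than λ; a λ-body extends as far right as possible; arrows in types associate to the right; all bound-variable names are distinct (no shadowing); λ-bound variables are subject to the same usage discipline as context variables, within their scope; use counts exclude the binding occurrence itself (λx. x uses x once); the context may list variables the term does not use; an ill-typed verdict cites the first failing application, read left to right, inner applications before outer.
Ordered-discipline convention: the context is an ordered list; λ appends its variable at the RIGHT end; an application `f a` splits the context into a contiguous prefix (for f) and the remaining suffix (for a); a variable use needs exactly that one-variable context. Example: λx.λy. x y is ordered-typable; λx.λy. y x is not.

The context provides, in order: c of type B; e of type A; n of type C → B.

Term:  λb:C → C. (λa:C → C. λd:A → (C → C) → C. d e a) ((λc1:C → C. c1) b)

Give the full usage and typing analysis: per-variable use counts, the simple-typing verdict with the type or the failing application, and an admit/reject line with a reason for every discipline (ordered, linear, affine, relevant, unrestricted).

usage: c: 0; e: 1; n: 0; b (bound): 1; a (bound): 1; d (bound): 1; c1 (bound): 1
order of uses: d, e, a, c1, b
typing: well-typed at (C → C) → (A → (C → C) → C) → C
ordered: ✗, c, n never used (weakening)
linear: ✗, c, n never used (weakening)
affine: ✓, no duplicate uses among c, e, n, b, a, d, c1
relevant: ✗, c, n never used (weakening)
unrestricted: ✓, typability at (C → C) → (A → (C → C) → C) → C is all that's needed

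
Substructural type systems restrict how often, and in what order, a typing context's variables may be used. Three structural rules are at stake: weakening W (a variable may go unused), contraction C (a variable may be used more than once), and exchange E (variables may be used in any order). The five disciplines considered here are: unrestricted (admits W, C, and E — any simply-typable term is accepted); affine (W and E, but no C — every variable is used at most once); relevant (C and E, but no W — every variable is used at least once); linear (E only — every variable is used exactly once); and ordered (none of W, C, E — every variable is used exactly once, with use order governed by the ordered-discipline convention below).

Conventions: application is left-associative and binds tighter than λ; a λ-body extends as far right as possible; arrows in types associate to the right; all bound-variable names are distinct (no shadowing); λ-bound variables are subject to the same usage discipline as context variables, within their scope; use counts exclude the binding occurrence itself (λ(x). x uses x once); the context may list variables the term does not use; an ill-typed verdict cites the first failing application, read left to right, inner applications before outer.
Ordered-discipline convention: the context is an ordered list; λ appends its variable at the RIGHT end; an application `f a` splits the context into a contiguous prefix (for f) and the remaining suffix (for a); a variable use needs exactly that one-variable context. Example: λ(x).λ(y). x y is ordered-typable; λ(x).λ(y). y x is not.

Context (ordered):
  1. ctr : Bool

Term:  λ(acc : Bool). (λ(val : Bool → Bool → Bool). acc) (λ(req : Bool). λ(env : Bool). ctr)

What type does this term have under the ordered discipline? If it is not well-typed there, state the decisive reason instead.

not well-typed under ordered — val, req, env never used (weakening)
counts: ctr: 1×, acc (λ-bound): 1×, val (λ-bound): 0×, req (λ-bound): 0×, env (λ-bound): 0×
order of uses: acc, ctr
typing: well-typed at Bool → Bool
summary: ordered ✗, linear ✗, affine ✓, relevant ✗, unrestricted ✓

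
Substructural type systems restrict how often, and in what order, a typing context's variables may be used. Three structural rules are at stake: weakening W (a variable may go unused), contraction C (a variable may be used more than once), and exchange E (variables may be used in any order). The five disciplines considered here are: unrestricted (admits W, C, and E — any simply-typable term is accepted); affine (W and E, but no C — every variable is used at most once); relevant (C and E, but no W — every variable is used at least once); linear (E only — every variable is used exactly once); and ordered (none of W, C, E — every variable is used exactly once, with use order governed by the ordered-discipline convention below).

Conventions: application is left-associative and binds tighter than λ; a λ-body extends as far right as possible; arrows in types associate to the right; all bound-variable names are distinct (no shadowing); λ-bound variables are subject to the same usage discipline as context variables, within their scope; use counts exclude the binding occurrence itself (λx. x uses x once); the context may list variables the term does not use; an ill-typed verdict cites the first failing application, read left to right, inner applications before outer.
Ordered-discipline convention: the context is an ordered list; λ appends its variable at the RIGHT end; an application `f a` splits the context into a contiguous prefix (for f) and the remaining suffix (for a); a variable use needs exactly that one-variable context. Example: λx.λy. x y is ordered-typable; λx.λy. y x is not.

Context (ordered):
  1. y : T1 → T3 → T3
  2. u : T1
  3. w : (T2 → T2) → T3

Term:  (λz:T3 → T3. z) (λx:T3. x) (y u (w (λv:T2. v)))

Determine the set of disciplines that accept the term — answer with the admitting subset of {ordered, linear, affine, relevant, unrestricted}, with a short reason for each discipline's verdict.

admitted by: ordered, linear, affine, relevant, unrestricted
use counts: y: 1, u: 1, w: 1, z (λ-bound): 1, x (λ-bound): 1, v (λ-bound): 1
order of uses: z, x, y, u, w, v
typing: well-typed at T3
ordered: ✓, y, u, w, z, x, v once each; derivable with no W/C/E
linear: ✓, single use per variable (y, u, w, z, x, v)
affine: ✓, at most one use each (y, u, w, z, x, v)
relevant: ✓, at least one use each (y, u, w, z, x, v)
unrestricted: ✓, type-checks (T3) and nothing is barred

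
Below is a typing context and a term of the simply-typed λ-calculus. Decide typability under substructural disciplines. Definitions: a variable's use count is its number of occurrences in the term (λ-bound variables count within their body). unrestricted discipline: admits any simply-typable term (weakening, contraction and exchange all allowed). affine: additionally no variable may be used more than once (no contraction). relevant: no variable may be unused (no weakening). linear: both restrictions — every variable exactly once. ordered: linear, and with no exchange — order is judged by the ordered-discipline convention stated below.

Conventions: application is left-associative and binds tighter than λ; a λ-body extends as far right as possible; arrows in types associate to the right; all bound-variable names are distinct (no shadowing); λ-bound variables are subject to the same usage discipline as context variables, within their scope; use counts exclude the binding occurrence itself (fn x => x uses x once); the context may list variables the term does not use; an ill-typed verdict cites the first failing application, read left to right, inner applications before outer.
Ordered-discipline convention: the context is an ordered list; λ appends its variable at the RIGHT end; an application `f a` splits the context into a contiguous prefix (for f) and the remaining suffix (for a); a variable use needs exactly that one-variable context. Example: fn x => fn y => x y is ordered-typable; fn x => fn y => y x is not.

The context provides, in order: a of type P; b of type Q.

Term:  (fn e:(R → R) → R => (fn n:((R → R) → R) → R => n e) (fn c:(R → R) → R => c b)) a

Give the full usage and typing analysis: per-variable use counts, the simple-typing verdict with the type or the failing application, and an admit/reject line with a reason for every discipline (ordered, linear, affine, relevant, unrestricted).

counts: a: 1×, b: 1×, e (bound): 1×, n (bound): 1×, c (bound): 1×
order of uses: n, e, c, b, a
typing: ill-typed: an application expects R → R but receives Q
ordered: ✗ — a type mismatch blocks all five
linear: ✗ — the type mismatch rejects it
affine: ✗ — not simply typable
relevant: ✗ — fails simple typing
unrestricted: ✗ — a type mismatch blocks all five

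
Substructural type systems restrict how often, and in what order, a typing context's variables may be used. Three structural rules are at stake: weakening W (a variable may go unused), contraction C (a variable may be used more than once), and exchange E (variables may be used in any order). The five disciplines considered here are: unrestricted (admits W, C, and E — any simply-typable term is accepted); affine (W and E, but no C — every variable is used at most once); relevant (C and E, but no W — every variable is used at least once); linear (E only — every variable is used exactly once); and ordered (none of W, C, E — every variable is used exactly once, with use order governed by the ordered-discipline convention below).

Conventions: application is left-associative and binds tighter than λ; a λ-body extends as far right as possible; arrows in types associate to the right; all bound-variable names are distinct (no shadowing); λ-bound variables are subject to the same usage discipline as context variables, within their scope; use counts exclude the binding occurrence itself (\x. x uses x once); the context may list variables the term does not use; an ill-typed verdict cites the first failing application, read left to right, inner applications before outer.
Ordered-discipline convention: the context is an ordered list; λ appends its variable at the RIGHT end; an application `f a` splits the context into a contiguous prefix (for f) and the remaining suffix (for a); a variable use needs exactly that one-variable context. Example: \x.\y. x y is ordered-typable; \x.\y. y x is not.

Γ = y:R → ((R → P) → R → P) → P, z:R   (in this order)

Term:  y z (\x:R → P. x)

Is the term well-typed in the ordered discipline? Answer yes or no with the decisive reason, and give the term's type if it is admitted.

yes — single-use (y, z, x), ordered derivation ok; term : P
counts: y: 1×; z: 1×; x [bound]: 1×
use order (left to right): y, z, x
typing: the term checks, with type P
all disciplines: ordered ✓, linear ✓, affine ✓, relevant ✓, unrestricted ✓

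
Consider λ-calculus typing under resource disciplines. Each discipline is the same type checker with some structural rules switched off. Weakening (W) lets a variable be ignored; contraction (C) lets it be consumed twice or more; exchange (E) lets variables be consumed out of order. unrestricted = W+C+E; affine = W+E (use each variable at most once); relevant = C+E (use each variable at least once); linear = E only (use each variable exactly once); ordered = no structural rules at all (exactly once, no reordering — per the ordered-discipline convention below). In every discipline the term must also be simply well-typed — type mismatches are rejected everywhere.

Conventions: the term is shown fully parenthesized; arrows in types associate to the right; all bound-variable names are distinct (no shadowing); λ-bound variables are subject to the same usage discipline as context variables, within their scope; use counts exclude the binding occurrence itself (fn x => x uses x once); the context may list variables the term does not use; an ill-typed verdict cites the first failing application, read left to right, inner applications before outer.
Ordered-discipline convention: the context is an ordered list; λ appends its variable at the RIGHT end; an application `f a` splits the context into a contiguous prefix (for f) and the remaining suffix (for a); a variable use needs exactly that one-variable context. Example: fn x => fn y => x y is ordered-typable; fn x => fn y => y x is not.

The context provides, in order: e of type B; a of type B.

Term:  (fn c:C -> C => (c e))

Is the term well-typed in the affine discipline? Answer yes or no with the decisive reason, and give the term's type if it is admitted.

no — a type mismatch blocks all five
use counts: e ×1; a ×0; c [bound] ×1
order of uses: c, e
typing: ill-typed: an argument B mismatches the expected C
across the five disciplines: ordered ✗, linear ✗, affine ✗, relevant ✗, unrestricted ✗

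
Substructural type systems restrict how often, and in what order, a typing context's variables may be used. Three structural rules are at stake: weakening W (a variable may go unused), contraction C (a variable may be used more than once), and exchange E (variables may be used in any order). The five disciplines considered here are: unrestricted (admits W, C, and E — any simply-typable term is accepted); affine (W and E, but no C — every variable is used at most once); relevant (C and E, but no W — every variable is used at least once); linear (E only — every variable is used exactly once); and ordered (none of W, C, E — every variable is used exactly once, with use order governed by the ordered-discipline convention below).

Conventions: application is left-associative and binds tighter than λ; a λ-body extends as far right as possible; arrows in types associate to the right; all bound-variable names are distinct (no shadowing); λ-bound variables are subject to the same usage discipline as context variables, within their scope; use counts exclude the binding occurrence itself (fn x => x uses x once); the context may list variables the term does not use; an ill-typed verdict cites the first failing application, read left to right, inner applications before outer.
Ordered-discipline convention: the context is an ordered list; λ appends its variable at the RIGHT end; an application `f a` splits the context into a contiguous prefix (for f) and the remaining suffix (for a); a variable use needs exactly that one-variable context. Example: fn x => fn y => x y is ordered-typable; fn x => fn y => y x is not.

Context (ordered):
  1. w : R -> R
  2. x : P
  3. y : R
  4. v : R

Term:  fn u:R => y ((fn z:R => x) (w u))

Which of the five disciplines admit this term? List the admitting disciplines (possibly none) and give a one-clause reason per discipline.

admitting disciplines: none
usage: w ×1; x ×1; y ×1; v ×0; u [bound] ×1; z [bound] ×0
left-to-right use order: y, x, w, u
typing: ill-typed: non-function type R applied to an argument
ordered: ✗ — the type mismatch rejects it
linear: ✗ — not simply typable
affine: ✗ — fails simple typing
relevant: ✗ — a type mismatch blocks all five
unrestricted: ✗ — the type mismatch rejects it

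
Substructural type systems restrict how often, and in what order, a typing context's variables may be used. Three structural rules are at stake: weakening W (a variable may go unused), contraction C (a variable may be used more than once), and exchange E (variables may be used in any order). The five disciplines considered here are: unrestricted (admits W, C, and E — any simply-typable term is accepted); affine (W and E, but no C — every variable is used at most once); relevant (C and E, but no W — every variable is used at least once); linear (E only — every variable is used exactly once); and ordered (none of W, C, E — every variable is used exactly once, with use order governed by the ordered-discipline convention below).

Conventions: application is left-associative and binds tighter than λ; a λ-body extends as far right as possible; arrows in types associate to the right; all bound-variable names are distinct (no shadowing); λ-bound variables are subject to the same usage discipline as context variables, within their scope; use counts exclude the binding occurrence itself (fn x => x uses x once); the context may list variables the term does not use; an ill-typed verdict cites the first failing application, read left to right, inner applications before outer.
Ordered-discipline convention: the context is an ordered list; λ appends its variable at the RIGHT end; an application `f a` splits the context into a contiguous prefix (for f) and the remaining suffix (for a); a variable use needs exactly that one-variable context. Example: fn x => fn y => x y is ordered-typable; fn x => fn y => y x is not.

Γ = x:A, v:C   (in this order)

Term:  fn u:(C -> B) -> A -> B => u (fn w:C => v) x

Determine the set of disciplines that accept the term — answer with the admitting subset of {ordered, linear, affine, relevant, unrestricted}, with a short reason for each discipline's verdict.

admitting disciplines: none
variable uses: x=1; v=1; u [bound]=1; w [bound]=0
left-to-right use order: u, v, x
typing: ill-typed: an argument C -> C mismatches the expected C -> B
ordered ✗ (a type mismatch blocks all five)
linear ✗ (the type mismatch rejects it)
affine ✗ (not simply typable)
relevant ✗ (fails simple typing)
unrestricted ✗ (a type mismatch blocks all five)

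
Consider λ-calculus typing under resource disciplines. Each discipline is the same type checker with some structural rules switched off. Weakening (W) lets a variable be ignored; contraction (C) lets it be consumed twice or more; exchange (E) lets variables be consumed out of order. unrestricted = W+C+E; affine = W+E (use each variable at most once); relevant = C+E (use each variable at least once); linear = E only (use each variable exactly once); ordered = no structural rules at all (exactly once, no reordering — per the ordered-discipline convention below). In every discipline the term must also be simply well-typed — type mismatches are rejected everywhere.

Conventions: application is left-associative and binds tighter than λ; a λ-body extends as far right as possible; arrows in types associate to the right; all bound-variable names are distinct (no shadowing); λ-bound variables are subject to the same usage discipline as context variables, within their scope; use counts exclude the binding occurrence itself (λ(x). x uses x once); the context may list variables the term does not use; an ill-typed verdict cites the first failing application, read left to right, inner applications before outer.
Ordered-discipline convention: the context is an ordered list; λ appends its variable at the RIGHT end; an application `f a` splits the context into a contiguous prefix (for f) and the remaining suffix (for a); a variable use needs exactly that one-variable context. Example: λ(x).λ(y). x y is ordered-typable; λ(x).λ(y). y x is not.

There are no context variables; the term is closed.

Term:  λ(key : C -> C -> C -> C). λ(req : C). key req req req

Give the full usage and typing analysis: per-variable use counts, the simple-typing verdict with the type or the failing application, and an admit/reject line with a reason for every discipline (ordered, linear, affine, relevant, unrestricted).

usage: key [bound]=1, req [bound]=3
left-to-right use order: key, req, req, req
typing: well-typed at (C -> C -> C -> C) -> C -> C
ordered ✗ (req ×3 used more than once (contraction))
linear ✗ (req ×3 used more than once (contraction))
affine ✗ (req ×3 used more than once (contraction))
relevant ✓ (none of key, req goes unused)
unrestricted ✓ (type-checks ((C -> C -> C -> C) -> C -> C) and nothing is barred)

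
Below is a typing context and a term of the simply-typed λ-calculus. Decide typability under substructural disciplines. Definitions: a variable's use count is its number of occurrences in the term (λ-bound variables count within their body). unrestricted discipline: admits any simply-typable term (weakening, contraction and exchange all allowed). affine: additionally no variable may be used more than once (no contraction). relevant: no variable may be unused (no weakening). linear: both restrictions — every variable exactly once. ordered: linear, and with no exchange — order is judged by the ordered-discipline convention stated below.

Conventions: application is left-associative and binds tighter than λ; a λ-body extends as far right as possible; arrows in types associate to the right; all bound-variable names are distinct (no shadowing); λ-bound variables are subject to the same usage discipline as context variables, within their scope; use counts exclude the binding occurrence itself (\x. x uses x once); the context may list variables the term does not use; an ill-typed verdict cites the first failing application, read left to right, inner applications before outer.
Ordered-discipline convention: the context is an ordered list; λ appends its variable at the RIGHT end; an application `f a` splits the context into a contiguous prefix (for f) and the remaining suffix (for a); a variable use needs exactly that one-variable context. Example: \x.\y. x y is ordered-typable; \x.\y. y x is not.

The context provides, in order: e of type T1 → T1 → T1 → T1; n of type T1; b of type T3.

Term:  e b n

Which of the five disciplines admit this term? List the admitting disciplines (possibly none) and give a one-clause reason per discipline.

admitted by: none
usage: e ×1, n ×1, b ×1
use order (left to right): e, b, n
typing: ill-typed: an application expects T1 but receives T3
ordered: ✗ — the type mismatch rejects it
linear: ✗ — not simply typable
affine: ✗ — fails simple typing
relevant: ✗ — a type mismatch blocks all five
unrestricted: ✗ — the type mismatch rejects it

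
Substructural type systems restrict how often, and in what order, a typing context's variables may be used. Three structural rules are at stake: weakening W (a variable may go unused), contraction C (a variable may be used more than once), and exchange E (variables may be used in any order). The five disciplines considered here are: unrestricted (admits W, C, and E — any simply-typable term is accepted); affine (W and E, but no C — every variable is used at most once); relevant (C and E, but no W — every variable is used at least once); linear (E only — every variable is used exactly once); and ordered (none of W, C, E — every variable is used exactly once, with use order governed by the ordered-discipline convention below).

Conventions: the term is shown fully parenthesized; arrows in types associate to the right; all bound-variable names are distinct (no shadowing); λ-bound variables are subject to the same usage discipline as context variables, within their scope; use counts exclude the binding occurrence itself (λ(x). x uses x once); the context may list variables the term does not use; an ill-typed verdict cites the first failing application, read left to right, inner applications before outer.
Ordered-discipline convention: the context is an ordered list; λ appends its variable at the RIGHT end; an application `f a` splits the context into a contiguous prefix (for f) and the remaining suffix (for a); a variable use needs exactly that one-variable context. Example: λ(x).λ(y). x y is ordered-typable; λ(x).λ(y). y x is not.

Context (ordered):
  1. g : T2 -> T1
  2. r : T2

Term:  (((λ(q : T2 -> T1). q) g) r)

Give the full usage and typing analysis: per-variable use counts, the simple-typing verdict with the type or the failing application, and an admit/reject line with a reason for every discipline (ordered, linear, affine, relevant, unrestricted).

use counts: g: 1; r: 1; q (λ-bound): 1
order of uses: q, g, r
typing: well-typed — term : T1
ordered: ✓ — single-use (g, r, q), ordered derivation ok
linear: ✓ — exactly-once usage across g, r, q
affine: ✓ — none of g, r, q used more than once
relevant: ✓ — none of g, r, q goes unused
unrestricted: ✓ — simply typable at T1; W, C, E all held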